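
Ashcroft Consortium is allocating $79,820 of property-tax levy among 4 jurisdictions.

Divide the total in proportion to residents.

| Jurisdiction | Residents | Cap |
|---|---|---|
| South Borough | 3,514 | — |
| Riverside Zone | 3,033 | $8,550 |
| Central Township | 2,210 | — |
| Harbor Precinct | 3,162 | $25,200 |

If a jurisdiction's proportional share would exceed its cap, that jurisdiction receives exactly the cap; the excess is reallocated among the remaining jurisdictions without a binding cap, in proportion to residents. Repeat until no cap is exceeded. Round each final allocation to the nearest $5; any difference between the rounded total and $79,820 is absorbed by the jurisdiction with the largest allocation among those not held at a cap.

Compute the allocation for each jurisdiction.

South Borough: $28,285; Riverside Zone: $8,550; Central Township: $17,785; Harbor Precinct: $25,200

Total residents = 11,919.
Unconstrained shares: South Borough 23,532.80; Riverside Zone 20,311.61; Central Township 14,800.08; Harbor Precinct 21,175.50.
Cap binds for Riverside Zone ($8,550); residual $71,270 reallocated over remaining residents 8,886.
Cap binds for Harbor Precinct ($25,200); residual $46,070 reallocated over remaining residents 5,724.
Remaining shares: South Borough 28,282.67 → $28,285; Central Township 17,787.33 → $17,785.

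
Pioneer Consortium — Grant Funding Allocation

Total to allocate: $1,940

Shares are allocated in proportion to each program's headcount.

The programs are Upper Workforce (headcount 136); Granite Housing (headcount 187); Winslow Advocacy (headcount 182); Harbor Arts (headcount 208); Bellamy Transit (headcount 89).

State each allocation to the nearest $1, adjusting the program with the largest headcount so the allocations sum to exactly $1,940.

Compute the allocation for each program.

Upper Workforce: $329; Granite Housing: $452; Winslow Advocacy: $440; Harbor Arts: $504; Bellamy Transit: $215

Headcount total: 136 + 187 + 182 + 208 + 89 = 802.
Pro-rata amounts: Upper Workforce 328.98; Granite Housing 452.34; Winslow Advocacy 440.25; Harbor Arts 503.14; Bellamy Transit 215.29.
After rounding ($1): Upper Workforce $329; Granite Housing $452; Winslow Advocacy $440; Harbor Arts $503; Bellamy Transit $215. Sum = $1,939.
Difference $1,940 − $1,939 = +$1 applied to largest headcount (Harbor Arts): Harbor Arts becomes $504.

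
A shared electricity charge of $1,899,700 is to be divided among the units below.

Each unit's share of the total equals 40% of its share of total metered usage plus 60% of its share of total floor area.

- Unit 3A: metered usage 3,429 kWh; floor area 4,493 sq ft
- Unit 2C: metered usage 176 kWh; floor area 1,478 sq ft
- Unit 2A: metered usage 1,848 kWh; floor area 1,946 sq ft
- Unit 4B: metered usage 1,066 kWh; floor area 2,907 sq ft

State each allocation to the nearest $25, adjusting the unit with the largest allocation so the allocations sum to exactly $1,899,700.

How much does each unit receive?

Unit 3A: $872,850 | Unit 2C: $176,150 | Unit 2A: $420,325 | Unit 4B: $430,375

Totals — metered usage 6,519, floor area 10,824.
Composite weights (40% metered usage + 60% floor area): Unit 3A 0.4595; Unit 2C 0.0927; Unit 2A 0.2213; Unit 4B 0.2266.
Pro-rata amounts: Unit 3A 872,832.40; Unit 2C 176,155.85; Unit 2A 420,333.36; Unit 4B 430,378.39.
At nearest $25: Unit 3A $872,825; Unit 2C $176,150; Unit 2A $420,325; Unit 4B $430,375. Sum = $1,899,675.
Difference $1,899,700 − $1,899,675 = +$25 applied to largest allocation (Unit 3A): Unit 3A becomes $872,850.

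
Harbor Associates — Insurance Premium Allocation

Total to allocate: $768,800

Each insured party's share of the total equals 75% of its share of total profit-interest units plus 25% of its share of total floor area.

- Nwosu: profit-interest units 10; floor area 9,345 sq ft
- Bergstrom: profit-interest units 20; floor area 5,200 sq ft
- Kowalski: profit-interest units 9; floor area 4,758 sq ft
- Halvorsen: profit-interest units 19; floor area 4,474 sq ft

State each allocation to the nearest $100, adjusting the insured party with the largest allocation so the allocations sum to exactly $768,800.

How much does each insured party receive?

Nwosu: $175,000 | Bergstrom: $240,800 | Kowalski: $127,900 | Halvorsen: $225,100

Profit-interest units total 58; floor area total 23,777.
Blended shares (75% profit-interest units + 25% floor area): Nwosu 0.2276; Bergstrom 0.3133; Kowalski 0.1664; Halvorsen 0.2927.
Raw shares: Nwosu 174,953.56; Bergstrom 240,861.48; Kowalski 127,933.43; Halvorsen 225,051.53.
At nearest $100: Nwosu $175,000; Bergstrom $240,900; Kowalski $127,900; Halvorsen $225,100. Sum = $768,900.
Difference $768,800 − $768,900 = −$100 applied to largest allocation (Bergstrom): Bergstrom becomes $240,800.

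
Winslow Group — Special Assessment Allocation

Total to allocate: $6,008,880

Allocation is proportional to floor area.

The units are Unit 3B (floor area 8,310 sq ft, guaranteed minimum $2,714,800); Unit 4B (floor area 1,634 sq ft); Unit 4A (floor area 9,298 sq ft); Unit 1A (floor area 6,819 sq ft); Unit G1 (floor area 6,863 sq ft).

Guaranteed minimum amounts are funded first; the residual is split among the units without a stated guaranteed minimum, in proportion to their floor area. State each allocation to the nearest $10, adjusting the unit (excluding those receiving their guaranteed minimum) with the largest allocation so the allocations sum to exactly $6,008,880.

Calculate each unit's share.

Unit 3B: $2,714,800 · Unit 4B: $218,680 · Unit 4A: $1,244,350 · Unit 1A: $912,580 · Unit G1: $918,470

Fund the minimums — Unit 3B $2,714,800. Balance $3,294,080.
Balance split over remaining floor area 24,614: Unit 4B 218,677.45 → $218,680; Unit 4A 1,244,346.95 → $1,244,350; Unit 1A 912,583.55 → $912,580; Unit G1 918,472.05 → $918,470.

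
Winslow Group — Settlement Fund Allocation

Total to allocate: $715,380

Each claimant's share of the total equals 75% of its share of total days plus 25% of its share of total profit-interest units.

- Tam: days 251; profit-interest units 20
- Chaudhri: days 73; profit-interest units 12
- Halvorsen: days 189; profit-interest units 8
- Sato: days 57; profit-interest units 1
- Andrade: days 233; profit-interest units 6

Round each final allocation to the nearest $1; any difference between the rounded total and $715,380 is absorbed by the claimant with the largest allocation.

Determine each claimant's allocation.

Tam: $243,813; Chaudhri: $94,438; Halvorsen: $156,725; Sato: $41,891; Andrade: $178,513

Totals — days 803, profit-interest units 47.
Combined weights (75% days + 25% profit-interest units): Tam 0.3408; Chaudhri 0.1320; Halvorsen 0.2191; Sato 0.0586; Andrade 0.2495.
Proportional shares: Tam 243,813.20; Chaudhri 94,438.46; Halvorsen 156,724.54; Sato 41,890.51; Andrade 178,513.29.
Rounded to nearest $1: Tam $243,813; Chaudhri $94,438; Halvorsen $156,725; Sato $41,891; Andrade $178,513. Sum = $715,380.
Rounded total matches; no reconciliation needed.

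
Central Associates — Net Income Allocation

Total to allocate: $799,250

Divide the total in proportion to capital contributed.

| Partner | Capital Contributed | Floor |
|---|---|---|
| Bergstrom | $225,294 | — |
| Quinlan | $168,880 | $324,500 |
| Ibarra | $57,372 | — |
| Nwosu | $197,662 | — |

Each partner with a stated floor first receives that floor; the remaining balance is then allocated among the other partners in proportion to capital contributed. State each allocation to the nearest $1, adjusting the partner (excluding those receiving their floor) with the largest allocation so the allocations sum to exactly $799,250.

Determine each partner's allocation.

Bergstrom: $222,677 · Quinlan: $324,500 · Ibarra: $56,706 · Nwosu: $195,367

Fund the minimums — Quinlan $324,500. Residual $474,750.
Residual split over remaining capital contributed 480,328: Bergstrom 222,677.68 → $222,678; Ibarra 56,705.74 → $56,706; Nwosu 195,366.57 → $195,367.
Rounding difference −$1 applied to Bergstrom → $222,677.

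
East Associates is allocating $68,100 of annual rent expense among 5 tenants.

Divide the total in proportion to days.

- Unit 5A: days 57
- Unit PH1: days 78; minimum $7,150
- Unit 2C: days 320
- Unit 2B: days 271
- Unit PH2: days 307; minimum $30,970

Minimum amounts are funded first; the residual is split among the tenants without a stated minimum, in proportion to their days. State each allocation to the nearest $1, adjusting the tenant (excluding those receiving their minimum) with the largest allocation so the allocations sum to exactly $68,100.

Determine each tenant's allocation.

Guaranteed amounts: Unit PH1 $7,150; Unit PH2 $30,970. Remaining pool $29,980.
Remaining pool split over remaining days 648: Unit 5A 2,637.13 → $2,637; Unit 2C 14,804.94 → $14,805; Unit 2B 12,537.93 → $12,538.

Unit 5A: $2,637; Unit PH1: $7,150; Unit 2C: $14,805; Unit 2B: $12,538; Unit PH2: $30,970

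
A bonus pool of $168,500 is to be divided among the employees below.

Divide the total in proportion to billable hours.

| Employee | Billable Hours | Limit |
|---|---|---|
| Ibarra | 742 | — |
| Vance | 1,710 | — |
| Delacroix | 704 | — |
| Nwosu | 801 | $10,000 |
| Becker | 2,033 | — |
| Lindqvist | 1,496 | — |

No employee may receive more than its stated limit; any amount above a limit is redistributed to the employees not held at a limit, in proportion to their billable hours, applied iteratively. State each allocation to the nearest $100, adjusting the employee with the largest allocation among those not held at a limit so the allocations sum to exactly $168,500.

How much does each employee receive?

Sum of billable hours: 7,486.
Pro-rata shares before constraints: Ibarra 16,701.44; Vance 38,489.85; Delacroix 15,846.11; Nwosu 18,029.45; Becker 45,760.15; Lindqvist 33,672.99.
Held at cap: Nwosu ($10,000); remaining pool $158,500 reallocated over remaining billable hours 6,685.
Remaining shares: Ibarra 17,592.67 → $17,600; Vance 40,543.75 → $40,500; Delacroix 16,691.70 → $16,700; Becker 48,202.02 → $48,200; Lindqvist 35,469.86 → $35,500.

Ibarra: $17,600; Vance: $40,500; Delacroix: $16,700; Nwosu: $10,000; Becker: $48,200; Lindqvist: $35,500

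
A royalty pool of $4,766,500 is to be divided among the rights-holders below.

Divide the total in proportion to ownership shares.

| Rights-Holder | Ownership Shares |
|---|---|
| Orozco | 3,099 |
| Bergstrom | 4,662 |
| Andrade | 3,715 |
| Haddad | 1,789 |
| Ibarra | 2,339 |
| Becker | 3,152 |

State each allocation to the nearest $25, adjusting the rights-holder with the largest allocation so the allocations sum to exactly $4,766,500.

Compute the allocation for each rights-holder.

Combined ownership shares = 18,756.
Pro-rata amounts: Orozco 3,099/18,756 × $4,766,500 = 787,555.10; Bergstrom 4,662/18,756 × $4,766,500 = 1,184,763.44; Andrade 3,715/18,756 × $4,766,500 = 944,100.42; Haddad 1,789/18,756 × $4,766,500 = 454,642.17; Ibarra 2,339/18,756 × $4,766,500 = 594,414.77; Becker 3,152/18,756 × $4,766,500 = 801,024.10.
At nearest $25: Orozco $787,550; Bergstrom $1,184,775; Andrade $944,100; Haddad $454,650; Ibarra $594,425; Becker $801,025. Sum = $4,766,525.
Difference $4,766,500 − $4,766,525 = −$25 applied to largest allocation (Bergstrom): Bergstrom becomes $1,184,750.

Orozco: $787,550 | Bergstrom: $1,184,750 | Andrade: $944,100 | Haddad: $454,650 | Ibarra: $594,425 | Becker: $801,025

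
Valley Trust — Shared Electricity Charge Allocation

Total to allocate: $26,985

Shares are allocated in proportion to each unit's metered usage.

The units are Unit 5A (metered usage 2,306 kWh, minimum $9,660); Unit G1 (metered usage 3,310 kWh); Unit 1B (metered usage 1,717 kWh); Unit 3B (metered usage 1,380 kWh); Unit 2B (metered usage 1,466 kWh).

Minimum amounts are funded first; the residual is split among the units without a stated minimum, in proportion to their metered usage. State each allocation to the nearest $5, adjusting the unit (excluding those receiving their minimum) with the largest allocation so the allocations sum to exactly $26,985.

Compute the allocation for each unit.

Unit 5A: $9,660; Unit G1: $7,285; Unit 1B: $3,780; Unit 3B: $3,035; Unit 2B: $3,225

Minimums first: Unit 5A $9,660. Remaining pool $17,325.
Remaining pool split over remaining metered usage 7,873: Unit G1 7,283.85 → $7,285; Unit 1B 3,778.36 → $3,780; Unit 3B 3,036.77 → $3,035; Unit 2B 3,226.02 → $3,225.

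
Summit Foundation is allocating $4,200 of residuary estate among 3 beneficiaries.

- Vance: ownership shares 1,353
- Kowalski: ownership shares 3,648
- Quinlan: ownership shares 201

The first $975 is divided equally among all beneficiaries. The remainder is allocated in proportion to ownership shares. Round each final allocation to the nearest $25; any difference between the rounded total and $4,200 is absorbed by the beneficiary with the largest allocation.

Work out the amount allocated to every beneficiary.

Vance: $1,175 · Kowalski: $2,575 · Quinlan: $450

$975 shared equally gives $325 per beneficiary.
Remainder $3,225 by ownership shares (total 5,202): Vance 838.80 → $850; Kowalski 2,261.59 → $2,250; Quinlan 124.61 → $125.
Totals: Vance $325 + $850 = $1,175; Kowalski $325 + $2,250 = $2,575; Quinlan $325 + $125 = $450.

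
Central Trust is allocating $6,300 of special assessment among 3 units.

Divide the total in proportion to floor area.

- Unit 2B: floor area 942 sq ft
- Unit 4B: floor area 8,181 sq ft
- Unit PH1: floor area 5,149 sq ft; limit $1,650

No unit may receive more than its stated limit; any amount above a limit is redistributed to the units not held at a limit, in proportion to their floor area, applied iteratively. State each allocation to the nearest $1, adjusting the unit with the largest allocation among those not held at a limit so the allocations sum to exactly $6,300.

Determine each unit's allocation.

Total floor area = 14,272.
Unconstrained shares: Unit 2B 415.82; Unit 4B 3,611.29; Unit PH1 2,272.89.
Held at cap: Unit PH1 ($1,650); remaining pool $4,650 reallocated over remaining floor area 9,123.
Redistributed shares: Unit 2B 480.14 → $480; Unit 4B 4,169.86 → $4,170.

Unit 2B: $480; Unit 4B: $4,170; Unit PH1: $1,650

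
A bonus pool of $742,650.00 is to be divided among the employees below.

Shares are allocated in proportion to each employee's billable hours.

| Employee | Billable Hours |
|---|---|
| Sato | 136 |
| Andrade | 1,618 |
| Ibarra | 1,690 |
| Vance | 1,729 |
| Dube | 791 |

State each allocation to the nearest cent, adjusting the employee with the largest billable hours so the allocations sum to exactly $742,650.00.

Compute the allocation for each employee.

Sato: $16,935.01 | Andrade: $201,476.81 | Ibarra: $210,442.40 | Vance: $215,298.77 | Dube: $98,497.01

Total billable hours = 136 + 1,618 + 1,690 + 1,729 + 791 = 5,964.
Pro-rata amounts: Sato 16,935.0101; Andrade 201,476.8109; Ibarra 210,442.4044; Vance 215,298.7676; Dube 98,497.0070.
At nearest cent: Sato $16,935.01; Andrade $201,476.81; Ibarra $210,442.40; Vance $215,298.77; Dube $98,497.01. Sum = $742,650.00.
No rounding difference to absorb.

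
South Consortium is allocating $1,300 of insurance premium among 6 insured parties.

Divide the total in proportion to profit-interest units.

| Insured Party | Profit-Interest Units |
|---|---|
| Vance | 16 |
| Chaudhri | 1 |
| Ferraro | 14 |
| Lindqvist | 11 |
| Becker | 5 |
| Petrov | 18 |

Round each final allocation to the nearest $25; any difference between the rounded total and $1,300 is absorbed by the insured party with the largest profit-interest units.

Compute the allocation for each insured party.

Vance: $325 | Chaudhri: $25 | Ferraro: $275 | Lindqvist: $225 | Becker: $100 | Petrov: $350

Sum of profit-interest units: 16 + 1 + 14 + 11 + 5 + 18 = 65.
Unrounded shares: Vance 320.00; Chaudhri 20.00; Ferraro 280.00; Lindqvist 220.00; Becker 100.00; Petrov 360.00.
Rounded to nearest $25: Vance $325; Chaudhri $25; Ferraro $275; Lindqvist $225; Becker $100; Petrov $350. Sum = $1,300.
Sum already equals the total — no adjustment.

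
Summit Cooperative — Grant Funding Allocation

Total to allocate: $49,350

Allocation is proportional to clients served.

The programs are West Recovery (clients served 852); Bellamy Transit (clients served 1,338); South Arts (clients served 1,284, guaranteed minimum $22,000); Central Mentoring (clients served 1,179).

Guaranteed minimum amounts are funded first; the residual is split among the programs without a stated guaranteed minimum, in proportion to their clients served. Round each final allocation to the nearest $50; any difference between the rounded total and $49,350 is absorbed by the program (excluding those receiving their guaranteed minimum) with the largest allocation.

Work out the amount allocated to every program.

West Recovery: $6,900 · Bellamy Transit: $10,900 · South Arts: $22,000 · Central Mentoring: $9,550

Minimums first: South Arts $22,000. Balance $27,350.
Balance split over remaining clients served 3,369: West Recovery 6,916.65 → $6,900; Bellamy Transit 10,862.07 → $10,850; Central Mentoring 9,571.28 → $9,550.
Rounding difference +$50 applied to Bellamy Transit → $10,900.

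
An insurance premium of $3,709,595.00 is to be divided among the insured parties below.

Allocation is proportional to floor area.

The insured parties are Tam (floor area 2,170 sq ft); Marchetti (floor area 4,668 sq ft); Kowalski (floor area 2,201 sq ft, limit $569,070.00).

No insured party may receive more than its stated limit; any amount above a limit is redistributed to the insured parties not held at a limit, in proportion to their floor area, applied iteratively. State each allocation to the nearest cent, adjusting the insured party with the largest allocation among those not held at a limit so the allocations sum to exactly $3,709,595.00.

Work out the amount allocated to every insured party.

Tam: $996,627.56 | Marchetti: $2,143,897.44 | Kowalski: $569,070.00

Total floor area = 9,039.
Proportional shares (ignoring caps): Tam 890,565.4552; Marchetti 1,915,741.7259; Kowalski 903,287.8189.
Capped: Kowalski ($569,070.00); balance $3,140,525.00 reallocated over remaining floor area 6,838.
Shares after redistribution: Tam 996,627.5592 → $996,627.56; Marchetti 2,143,897.4408 → $2,143,897.44.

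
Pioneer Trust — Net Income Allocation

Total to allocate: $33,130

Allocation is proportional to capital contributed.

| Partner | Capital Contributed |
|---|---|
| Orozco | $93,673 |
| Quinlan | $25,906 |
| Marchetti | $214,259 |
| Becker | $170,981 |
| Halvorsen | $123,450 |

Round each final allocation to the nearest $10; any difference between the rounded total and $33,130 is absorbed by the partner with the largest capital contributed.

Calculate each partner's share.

Combined capital contributed = 628,269.
Unrounded shares: Orozco 93,673/628,269 × $33,130 = 4,939.58; Quinlan 25,906/628,269 × $33,130 = 1,366.08; Marchetti 214,259/628,269 × $33,130 = 11,298.35; Becker 170,981/628,269 × $33,130 = 9,016.20; Halvorsen 123,450/628,269 × $33,130 = 6,509.79.
Rounded to nearest $10: Orozco $4,940; Quinlan $1,370; Marchetti $11,300; Becker $9,020; Halvorsen $6,510. Sum = $33,140.
Difference $33,130 − $33,140 = −$10 applied to largest capital contributed (Marchetti): Marchetti becomes $11,290.

Orozco: $4,940 | Quinlan: $1,370 | Marchetti: $11,290 | Becker: $9,020 | Halvorsen: $6,510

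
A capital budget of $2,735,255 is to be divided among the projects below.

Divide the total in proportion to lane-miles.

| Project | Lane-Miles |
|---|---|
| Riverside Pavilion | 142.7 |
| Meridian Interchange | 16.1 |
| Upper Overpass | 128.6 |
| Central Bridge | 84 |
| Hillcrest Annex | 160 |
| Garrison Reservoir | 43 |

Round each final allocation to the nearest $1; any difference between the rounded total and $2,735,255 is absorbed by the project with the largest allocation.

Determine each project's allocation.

Riverside Pavilion: $679,528 | Meridian Interchange: $76,667 | Upper Overpass: $612,385 | Central Bridge: $400,002 | Hillcrest Annex: $761,910 | Garrison Reservoir: $204,763

Lane-miles total: 574.4.
Raw shares: Riverside Pavilion 142.7/574.4 × $2,735,255 = 679,528.01; Meridian Interchange 16.1/574.4 × $2,735,255 = 76,667.14; Upper Overpass 128.6/574.4 × $2,735,255 = 612,384.74; Central Bridge 84/574.4 × $2,735,255 = 400,002.47; Hillcrest Annex 160/574.4 × $2,735,255 = 761,909.47; Garrison Reservoir 43/574.4 × $2,735,255 = 204,763.17.
After rounding ($1): Riverside Pavilion $679,528; Meridian Interchange $76,667; Upper Overpass $612,385; Central Bridge $400,002; Hillcrest Annex $761,909; Garrison Reservoir $204,763. Sum = $2,735,254.
Difference $2,735,255 − $2,735,254 = +$1 applied to largest allocation (Hillcrest Annex): Hillcrest Annex becomes $761,910.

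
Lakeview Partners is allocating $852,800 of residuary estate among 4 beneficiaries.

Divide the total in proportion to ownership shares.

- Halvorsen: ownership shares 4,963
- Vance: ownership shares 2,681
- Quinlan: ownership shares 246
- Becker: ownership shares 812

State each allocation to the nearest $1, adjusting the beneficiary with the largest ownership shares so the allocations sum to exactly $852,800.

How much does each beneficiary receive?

Halvorsen: $486,377 | Vance: $262,739 | Quinlan: $24,108 | Becker: $79,576

Total ownership shares = 4,963 + 2,681 + 246 + 812 = 8,702.
Pro-rata amounts: Halvorsen 486,376.28; Vance 262,739.23; Quinlan 24,108.11; Becker 79,576.37.
Rounded to nearest $1: Halvorsen $486,376; Vance $262,739; Quinlan $24,108; Becker $79,576. Sum = $852,799.
Difference $852,800 − $852,799 = +$1 applied to largest ownership shares (Halvorsen): Halvorsen becomes $486,377.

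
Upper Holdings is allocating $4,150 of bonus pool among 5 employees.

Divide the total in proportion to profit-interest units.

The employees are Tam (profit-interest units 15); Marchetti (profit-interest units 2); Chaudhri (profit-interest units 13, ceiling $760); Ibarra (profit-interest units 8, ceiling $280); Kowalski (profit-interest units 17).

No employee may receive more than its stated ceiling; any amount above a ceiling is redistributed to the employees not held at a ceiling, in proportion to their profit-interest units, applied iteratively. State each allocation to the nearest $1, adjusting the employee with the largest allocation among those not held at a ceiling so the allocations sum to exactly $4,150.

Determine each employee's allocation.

Total profit-interest units = 55.
Proportional shares (ignoring caps): Tam 1,131.82; Marchetti 150.91; Chaudhri 980.91; Ibarra 603.64; Kowalski 1,282.73.
Held at cap: Chaudhri ($760), Ibarra ($280); remaining pool $3,110 reallocated over remaining profit-interest units 34.
Redistributed shares: Tam 1,372.06 → $1,372; Marchetti 182.94 → $183; Kowalski 1,555.00 → $1,555.

Tam: $1,372; Marchetti: $183; Chaudhri: $760; Ibarra: $280; Kowalski: $1,555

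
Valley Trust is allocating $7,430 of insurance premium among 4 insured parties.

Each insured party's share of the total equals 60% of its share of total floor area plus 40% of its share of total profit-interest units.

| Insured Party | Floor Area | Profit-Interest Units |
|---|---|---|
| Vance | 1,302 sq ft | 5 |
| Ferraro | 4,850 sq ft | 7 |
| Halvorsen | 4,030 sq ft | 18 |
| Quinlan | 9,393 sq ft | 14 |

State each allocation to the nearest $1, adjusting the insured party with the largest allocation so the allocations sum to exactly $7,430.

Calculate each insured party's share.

Totals — floor area 19,575, profit-interest units 44.
Combined weights (60% floor area + 40% profit-interest units): Vance 0.0854; Ferraro 0.2123; Halvorsen 0.2872; Quinlan 0.4152.
Raw shares: Vance 634.24; Ferraro 1,577.35; Halvorsen 2,133.61; Quinlan 3,084.79.
After rounding ($1): Vance $634; Ferraro $1,577; Halvorsen $2,134; Quinlan $3,085. Sum = $7,430.
Sum already equals the total — no adjustment.

Vance: $634 · Ferraro: $1,577 · Halvorsen: $2,134 · Quinlan: $3,085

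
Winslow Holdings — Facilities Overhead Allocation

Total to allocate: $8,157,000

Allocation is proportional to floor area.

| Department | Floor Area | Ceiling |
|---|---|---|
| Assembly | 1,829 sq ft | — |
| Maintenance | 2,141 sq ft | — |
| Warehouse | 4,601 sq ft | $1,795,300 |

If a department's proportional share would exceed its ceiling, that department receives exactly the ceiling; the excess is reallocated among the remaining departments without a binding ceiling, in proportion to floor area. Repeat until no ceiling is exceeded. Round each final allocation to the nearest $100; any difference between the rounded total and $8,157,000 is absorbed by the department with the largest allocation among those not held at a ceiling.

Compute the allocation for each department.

Floor area total: 8,571.
Unconstrained shares: Assembly 1,740,654.88; Maintenance 2,037,584.53; Warehouse 4,378,760.59.
Cap binds for Warehouse ($1,795,300); balance $6,361,700 reallocated over remaining floor area 3,970.
Shares after redistribution: Assembly 2,930,868.84 → $2,930,900; Maintenance 3,430,831.16 → $3,430,800.

Assembly: $2,930,900 · Maintenance: $3,430,800 · Warehouse: $1,795,300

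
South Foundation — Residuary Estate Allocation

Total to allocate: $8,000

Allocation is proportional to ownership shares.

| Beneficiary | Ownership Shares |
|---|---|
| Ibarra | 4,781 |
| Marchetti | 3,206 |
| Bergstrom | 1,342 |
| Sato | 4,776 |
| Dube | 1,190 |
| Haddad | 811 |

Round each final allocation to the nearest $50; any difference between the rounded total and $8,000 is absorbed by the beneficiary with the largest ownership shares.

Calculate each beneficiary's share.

Ibarra: $2,400 | Marchetti: $1,600 | Bergstrom: $650 | Sato: $2,350 | Dube: $600 | Haddad: $400

Total ownership shares = 16,106.
Pro-rata amounts: Ibarra 4,781/16,106 × $8,000 = 2,374.77; Marchetti 3,206/16,106 × $8,000 = 1,592.45; Bergstrom 1,342/16,106 × $8,000 = 666.58; Sato 4,776/16,106 × $8,000 = 2,372.28; Dube 1,190/16,106 × $8,000 = 591.08; Haddad 811/16,106 × $8,000 = 402.83.
Rounded to nearest $50: Ibarra $2,350; Marchetti $1,600; Bergstrom $650; Sato $2,350; Dube $600; Haddad $400. Sum = $7,950.
Difference $8,000 − $7,950 = +$50 applied to largest ownership shares (Ibarra): Ibarra becomes $2,400.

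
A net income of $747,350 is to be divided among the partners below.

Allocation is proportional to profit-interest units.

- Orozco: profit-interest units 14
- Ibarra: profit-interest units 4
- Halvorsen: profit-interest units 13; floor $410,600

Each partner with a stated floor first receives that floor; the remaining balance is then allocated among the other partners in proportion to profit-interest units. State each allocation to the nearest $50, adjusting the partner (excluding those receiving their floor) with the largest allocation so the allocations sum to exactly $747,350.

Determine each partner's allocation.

Guaranteed amounts: Halvorsen $410,600. Balance $336,750.
Balance split over remaining profit-interest units 18: Orozco 261,916.67 → $261,900; Ibarra 74,833.33 → $74,850.

Orozco: $261,900; Ibarra: $74,850; Halvorsen: $410,600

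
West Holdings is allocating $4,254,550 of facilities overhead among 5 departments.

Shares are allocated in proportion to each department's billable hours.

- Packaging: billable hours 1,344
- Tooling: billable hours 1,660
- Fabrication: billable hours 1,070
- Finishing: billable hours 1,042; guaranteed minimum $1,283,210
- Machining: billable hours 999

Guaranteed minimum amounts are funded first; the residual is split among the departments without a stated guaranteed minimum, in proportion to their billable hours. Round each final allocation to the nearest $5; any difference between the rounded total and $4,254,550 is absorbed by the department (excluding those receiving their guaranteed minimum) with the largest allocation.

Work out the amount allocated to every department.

Fund the minimums — Finishing $1,283,210. Balance $2,971,340.
Balance split over remaining billable hours 5,073: Packaging 787,203.03 → $787,205; Tooling 972,289.45 → $972,290; Fabrication 626,716.70 → $626,715; Machining 585,130.82 → $585,130.

Packaging: $787,205; Tooling: $972,290; Fabrication: $626,715; Finishing: $1,283,210; Machining: $585,130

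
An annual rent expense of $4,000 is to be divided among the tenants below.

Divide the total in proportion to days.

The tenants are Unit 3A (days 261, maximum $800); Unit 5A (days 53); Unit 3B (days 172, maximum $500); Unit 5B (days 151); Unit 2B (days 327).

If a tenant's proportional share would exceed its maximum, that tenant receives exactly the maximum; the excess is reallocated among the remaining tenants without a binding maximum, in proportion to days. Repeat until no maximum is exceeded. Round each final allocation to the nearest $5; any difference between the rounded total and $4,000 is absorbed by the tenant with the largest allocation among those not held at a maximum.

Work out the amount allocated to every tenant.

Sum of days: 964.
Proportional shares (ignoring caps): Unit 3A 1,082.99; Unit 5A 219.92; Unit 3B 713.69; Unit 5B 626.56; Unit 2B 1,356.85.
Cap binds for Unit 3A ($800), Unit 3B ($500); remaining pool $2,700 reallocated over remaining days 531.
Remaining shares: Unit 5A 269.49 → $270; Unit 5B 767.80 → $770; Unit 2B 1,662.71 → $1,665.
Rounding difference −$5 applied to Unit 2B → $1,660.

Unit 3A: $800 · Unit 5A: $270 · Unit 3B: $500 · Unit 5B: $770 · Unit 2B: $1,660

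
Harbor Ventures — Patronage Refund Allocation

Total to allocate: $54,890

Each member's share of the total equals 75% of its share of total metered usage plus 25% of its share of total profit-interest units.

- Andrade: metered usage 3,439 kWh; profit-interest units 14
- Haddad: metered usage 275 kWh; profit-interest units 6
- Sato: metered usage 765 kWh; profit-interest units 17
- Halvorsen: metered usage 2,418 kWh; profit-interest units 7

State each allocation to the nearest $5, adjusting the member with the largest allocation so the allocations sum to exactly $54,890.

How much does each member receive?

Andrade: $24,890 · Haddad: $3,515 · Sato: $9,870 · Halvorsen: $16,615

Metered usage total 6,897; profit-interest units total 44.
Combined weights (75% metered usage + 25% profit-interest units): Andrade 0.4535; Haddad 0.0640; Sato 0.1798; Halvorsen 0.3027.
Unrounded shares: Andrade 24,893.30; Haddad 3,512.70; Sato 9,868.08; Halvorsen 16,615.92.
At nearest $5: Andrade $24,895; Haddad $3,515; Sato $9,870; Halvorsen $16,615. Sum = $54,895.
Difference $54,890 − $54,895 = −$5 applied to largest allocation (Andrade): Andrade becomes $24,890.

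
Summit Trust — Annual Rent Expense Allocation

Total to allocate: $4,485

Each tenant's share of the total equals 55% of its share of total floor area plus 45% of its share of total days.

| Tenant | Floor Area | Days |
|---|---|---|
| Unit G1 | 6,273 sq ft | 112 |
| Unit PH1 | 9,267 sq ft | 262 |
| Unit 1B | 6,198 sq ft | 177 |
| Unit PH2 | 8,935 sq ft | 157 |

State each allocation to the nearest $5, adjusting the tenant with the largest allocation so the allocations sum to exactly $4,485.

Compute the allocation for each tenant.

Totals — floor area 30,673, days 708.
Blended shares (55% floor area + 45% days): Unit G1 0.1837; Unit PH1 0.3327; Unit 1B 0.2236; Unit PH2 0.2600.
Pro-rata amounts: Unit G1 823.75; Unit PH1 1,492.13; Unit 1B 1,003.01; Unit PH2 1,166.11.
After rounding ($5): Unit G1 $825; Unit PH1 $1,490; Unit 1B $1,005; Unit PH2 $1,165. Sum = $4,485.
No rounding difference to absorb.

Unit G1: $825 · Unit PH1: $1,490 · Unit 1B: $1,005 · Unit PH2: $1,165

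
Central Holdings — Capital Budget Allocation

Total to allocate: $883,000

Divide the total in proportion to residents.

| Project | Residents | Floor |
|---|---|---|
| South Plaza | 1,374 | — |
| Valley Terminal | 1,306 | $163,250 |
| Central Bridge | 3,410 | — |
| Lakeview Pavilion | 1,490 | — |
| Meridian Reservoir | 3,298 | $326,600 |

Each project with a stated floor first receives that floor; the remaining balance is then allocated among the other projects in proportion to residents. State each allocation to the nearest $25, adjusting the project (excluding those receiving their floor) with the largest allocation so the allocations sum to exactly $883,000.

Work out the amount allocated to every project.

Fund the minimums — Valley Terminal $163,250; Meridian Reservoir $326,600. Remaining pool $393,150.
Remaining pool split over remaining residents 6,274: South Plaza 86,099.47 → $86,100; Central Bridge 213,682.10 → $213,675; Lakeview Pavilion 93,368.43 → $93,375.

South Plaza: $86,100 | Valley Terminal: $163,250 | Central Bridge: $213,675 | Lakeview Pavilion: $93,375 | Meridian Reservoir: $326,600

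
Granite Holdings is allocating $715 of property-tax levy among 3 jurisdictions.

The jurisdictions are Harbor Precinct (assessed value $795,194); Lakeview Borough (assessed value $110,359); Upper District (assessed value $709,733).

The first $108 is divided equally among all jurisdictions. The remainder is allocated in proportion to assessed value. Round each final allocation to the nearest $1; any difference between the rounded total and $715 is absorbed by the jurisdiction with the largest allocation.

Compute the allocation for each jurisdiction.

Harbor Precinct: $335 | Lakeview Borough: $77 | Upper District: $303

First tranche $108 split equally: $36 each.
Remainder $607 by assessed value (total 1,615,286): Harbor Precinct 298.82 → $299; Lakeview Borough 41.47 → $41; Upper District 266.71 → $267.
Totals: Harbor Precinct $36 + $299 = $335; Lakeview Borough $36 + $41 = $77; Upper District $36 + $267 = $303.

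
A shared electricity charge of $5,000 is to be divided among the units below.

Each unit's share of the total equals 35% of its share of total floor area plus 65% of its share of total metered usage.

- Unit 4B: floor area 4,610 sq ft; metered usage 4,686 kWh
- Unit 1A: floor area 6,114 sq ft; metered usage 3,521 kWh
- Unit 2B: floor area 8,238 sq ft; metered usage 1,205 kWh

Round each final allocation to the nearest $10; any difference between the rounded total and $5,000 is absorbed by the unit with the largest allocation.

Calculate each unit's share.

Totals — floor area 18,962, metered usage 9,412.
Composite weights (35% floor area + 65% metered usage): Unit 4B 0.4087; Unit 1A 0.3560; Unit 2B 0.2353.
Proportional shares: Unit 4B 2,043.55; Unit 1A 1,780.08; Unit 2B 1,176.37.
At nearest $10: Unit 4B $2,040; Unit 1A $1,780; Unit 2B $1,180. Sum = $5,000.
Rounded total matches; no reconciliation needed.

Unit 4B: $2,040; Unit 1A: $1,780; Unit 2B: $1,180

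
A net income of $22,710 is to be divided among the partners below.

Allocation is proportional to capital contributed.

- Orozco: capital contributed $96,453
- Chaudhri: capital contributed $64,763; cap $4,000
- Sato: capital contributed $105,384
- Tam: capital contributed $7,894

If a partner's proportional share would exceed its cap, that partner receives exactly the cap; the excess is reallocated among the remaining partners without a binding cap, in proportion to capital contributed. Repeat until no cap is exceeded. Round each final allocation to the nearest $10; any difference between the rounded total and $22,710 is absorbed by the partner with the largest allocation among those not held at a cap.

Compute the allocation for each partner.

Orozco: $8,600 · Chaudhri: $4,000 · Sato: $9,410 · Tam: $700

Total capital contributed = 274,494.
Proportional shares (ignoring caps): Orozco 7,979.95; Chaudhri 5,358.11; Sato 8,718.85; Tam 653.10.
Held at cap: Chaudhri ($4,000); balance $18,710 reallocated over remaining capital contributed 209,731.
Redistributed shares: Orozco 8,604.52 → $8,600; Sato 9,401.26 → $9,400; Tam 704.22 → $700.
Rounding difference +$10 applied to Sato → $9,410.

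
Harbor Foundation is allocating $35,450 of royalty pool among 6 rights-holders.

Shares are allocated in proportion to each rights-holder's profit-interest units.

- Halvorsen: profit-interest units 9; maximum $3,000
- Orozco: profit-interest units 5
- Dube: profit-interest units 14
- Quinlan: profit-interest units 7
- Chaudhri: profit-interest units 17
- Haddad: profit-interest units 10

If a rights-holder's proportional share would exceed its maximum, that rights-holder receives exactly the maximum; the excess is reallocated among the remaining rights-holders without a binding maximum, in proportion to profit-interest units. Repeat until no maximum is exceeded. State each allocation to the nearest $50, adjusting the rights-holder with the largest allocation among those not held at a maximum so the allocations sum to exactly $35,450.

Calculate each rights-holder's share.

Sum of profit-interest units: 62.
Unconstrained shares: Halvorsen 5,145.97; Orozco 2,858.87; Dube 8,004.84; Quinlan 4,002.42; Chaudhri 9,720.16; Haddad 5,717.74.
Held at cap: Halvorsen ($3,000); remaining pool $32,450 reallocated over remaining profit-interest units 53.
Shares after redistribution: Orozco 3,061.32 → $3,050; Dube 8,571.70 → $8,550; Quinlan 4,285.85 → $4,300; Chaudhri 10,408.49 → $10,400; Haddad 6,122.64 → $6,100.
Rounding difference +$50 applied to Chaudhri → $10,450.

Halvorsen: $3,000 | Orozco: $3,050 | Dube: $8,550 | Quinlan: $4,300 | Chaudhri: $10,450 | Haddad: $6,100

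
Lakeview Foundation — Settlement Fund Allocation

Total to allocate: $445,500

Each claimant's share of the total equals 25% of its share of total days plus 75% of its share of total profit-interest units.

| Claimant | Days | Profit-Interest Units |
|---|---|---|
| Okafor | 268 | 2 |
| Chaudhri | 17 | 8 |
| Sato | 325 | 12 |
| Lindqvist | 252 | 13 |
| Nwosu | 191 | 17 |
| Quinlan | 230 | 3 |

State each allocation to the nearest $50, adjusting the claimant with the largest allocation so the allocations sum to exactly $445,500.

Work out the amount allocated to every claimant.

Okafor: $35,400; Chaudhri: $50,100; Sato: $101,100; Lindqvist: $100,850; Nwosu: $119,850; Quinlan: $38,200

Totals — days 1,283, profit-interest units 55.
Blended shares (25% days + 75% profit-interest units): Okafor 0.0795; Chaudhri 0.1124; Sato 0.2270; Lindqvist 0.2264; Nwosu 0.2690; Quinlan 0.0857.
Pro-rata amounts: Okafor 35,414.61; Chaudhri 50,075.74; Sato 101,112.69; Lindqvist 100,850.68; Nwosu 119,855.38; Quinlan 38,190.90.
Rounded to nearest $50: Okafor $35,400; Chaudhri $50,100; Sato $101,100; Lindqvist $100,850; Nwosu $119,850; Quinlan $38,200. Sum = $445,500.
No rounding difference to absorb.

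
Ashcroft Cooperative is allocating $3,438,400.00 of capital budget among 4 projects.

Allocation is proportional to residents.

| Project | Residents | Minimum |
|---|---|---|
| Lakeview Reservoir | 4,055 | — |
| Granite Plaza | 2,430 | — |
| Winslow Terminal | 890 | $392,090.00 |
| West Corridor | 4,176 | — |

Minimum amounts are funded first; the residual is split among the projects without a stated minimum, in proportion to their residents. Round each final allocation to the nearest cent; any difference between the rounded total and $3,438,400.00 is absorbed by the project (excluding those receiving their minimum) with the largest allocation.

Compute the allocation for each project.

Minimums first: Winslow Terminal $392,090.00. Balance $3,046,310.00.
Balance split over remaining residents 10,661: Lakeview Reservoir 1,158,689.3396 → $1,158,689.34; Granite Plaza 694,356.3737 → $694,356.37; West Corridor 1,193,264.2867 → $1,193,264.29.

Lakeview Reservoir: $1,158,689.34 | Granite Plaza: $694,356.37 | Winslow Terminal: $392,090.00 | West Corridor: $1,193,264.29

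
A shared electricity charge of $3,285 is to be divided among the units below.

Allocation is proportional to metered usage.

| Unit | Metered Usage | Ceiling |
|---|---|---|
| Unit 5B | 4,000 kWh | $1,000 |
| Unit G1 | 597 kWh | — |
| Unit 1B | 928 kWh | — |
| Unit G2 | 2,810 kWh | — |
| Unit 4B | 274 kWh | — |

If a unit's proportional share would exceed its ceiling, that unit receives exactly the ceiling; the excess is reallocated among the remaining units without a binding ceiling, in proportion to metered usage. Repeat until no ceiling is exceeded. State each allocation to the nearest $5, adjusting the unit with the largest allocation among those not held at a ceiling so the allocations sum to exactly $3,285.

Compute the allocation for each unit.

Sum of metered usage: 8,609.
Pro-rata shares before constraints: Unit 5B 1,526.31; Unit G1 227.80; Unit 1B 354.10; Unit G2 1,072.23; Unit 4B 104.55.
Cap binds for Unit 5B ($1,000); residual $2,285 reallocated over remaining metered usage 4,609.
Remaining shares: Unit G1 295.97 → $295; Unit 1B 460.07 → $460; Unit G2 1,393.11 → $1,395; Unit 4B 135.84 → $135.

Unit 5B: $1,000 | Unit G1: $295 | Unit 1B: $460 | Unit G2: $1,395 | Unit 4B: $135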